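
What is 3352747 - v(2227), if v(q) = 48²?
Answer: 3350443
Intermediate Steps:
v(q) = 2304
3352747 - v(2227) = 3352747 - 1*2304 = 3352747 - 2304 = 3350443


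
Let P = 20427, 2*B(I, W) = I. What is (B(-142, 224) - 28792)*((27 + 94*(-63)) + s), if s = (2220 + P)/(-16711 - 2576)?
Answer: 364698474984/2143 ≈ 1.7018e+8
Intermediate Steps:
B(I, W) = I/2
s = -7549/6429 (s = (2220 + 20427)/(-16711 - 2576) = 22647/(-19287) = 22647*(-1/19287) = -7549/6429 ≈ -1.1742)
(B(-142, 224) - 28792)*((27 + 94*(-63)) + s) = ((½)*(-142) - 28792)*((27 + 94*(-63)) - 7549/6429) = (-71 - 28792)*((27 - 5922) - 7549/6429) = -28863*(-5895 - 7549/6429) = -28863*(-37906504/6429) = 364698474984/2143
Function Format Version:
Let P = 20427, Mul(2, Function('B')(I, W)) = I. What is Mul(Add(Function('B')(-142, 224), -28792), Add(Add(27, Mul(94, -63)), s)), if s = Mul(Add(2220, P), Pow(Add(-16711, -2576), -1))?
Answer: Rational(364698474984, 2143) ≈ 1.7018e+8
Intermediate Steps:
Function('B')(I, W) = Mul(Rational(1, 2), I)
s = Rational(-7549, 6429) (s = Mul(Add(2220, 20427), Pow(Add(-16711, -2576), -1)) = Mul(22647, Pow(-19287, -1)) = Mul(22647, Rational(-1, 19287)) = Rational(-7549, 6429) ≈ -1.1742)
Mul(Add(Function('B')(-142, 224), -28792), Add(Add(27, Mul(94, -63)), s)) = Mul(Add(Mul(Rational(1, 2), -142), -28792), Add(Add(27, Mul(94, -63)), Rational(-7549, 6429))) = Mul(Add(-71, -28792), Add(Add(27, -5922), Rational(-7549, 6429))) = Mul(-28863, Add(-5895, Rational(-7549, 6429))) = Mul(-28863, Rational(-37906504, 6429)) = Rational(364698474984, 2143)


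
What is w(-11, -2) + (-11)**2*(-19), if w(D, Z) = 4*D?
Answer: -2343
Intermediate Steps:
w(-11, -2) + (-11)**2*(-19) = 4*(-11) + (-11)**2*(-19) = -44 + 121*(-19) = -44 - 2299 = -2343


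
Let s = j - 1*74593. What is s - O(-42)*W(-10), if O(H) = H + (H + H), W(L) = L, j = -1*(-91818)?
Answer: 15965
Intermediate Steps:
j = 91818
O(H) = 3*H (O(H) = H + 2*H = 3*H)
s = 17225 (s = 91818 - 1*74593 = 91818 - 74593 = 17225)
s - O(-42)*W(-10) = 17225 - 3*(-42)*(-10) = 17225 - (-126)*(-10) = 17225 - 1*1260 = 17225 - 1260 = 15965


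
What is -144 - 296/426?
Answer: -30820/213 ≈ -144.69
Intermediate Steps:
-144 - 296/426 = -144 - 296*1/426 = -144 - 148/213 = -30820/213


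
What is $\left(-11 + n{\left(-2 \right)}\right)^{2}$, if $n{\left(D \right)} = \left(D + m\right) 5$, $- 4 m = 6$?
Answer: $\frac{3249}{4} \approx 812.25$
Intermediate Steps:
$m = - \frac{3}{2}$ ($m = \left(- \frac{1}{4}\right) 6 = - \frac{3}{2} \approx -1.5$)
$n{\left(D \right)} = - \frac{15}{2} + 5 D$ ($n{\left(D \right)} = \left(D - \frac{3}{2}\right) 5 = \left(- \frac{3}{2} + D\right) 5 = - \frac{15}{2} + 5 D$)
$\left(-11 + n{\left(-2 \right)}\right)^{2} = \left(-11 + \left(- \frac{15}{2} + 5 \left(-2\right)\right)\right)^{2} = \left(-11 - \frac{35}{2}\right)^{2} = \left(- \frac{57}{2}\right)^{2} = \frac{3249}{4}$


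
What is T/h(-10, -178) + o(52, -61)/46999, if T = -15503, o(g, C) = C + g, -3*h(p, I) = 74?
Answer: 59077725/93998 ≈ 628.50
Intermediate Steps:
h(p, I) = -74/3 (h(p, I) = -⅓*74 = -74/3)
T/h(-10, -178) + o(52, -61)/46999 = -15503/(-74/3) + (-61 + 52)/46999 = -15503*(-3/74) - 9*1/46999 = 1257/2 - 9/46999 = 59077725/93998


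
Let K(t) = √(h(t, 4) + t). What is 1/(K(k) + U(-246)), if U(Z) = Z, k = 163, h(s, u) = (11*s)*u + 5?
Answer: -123/26588 - √1835/26588 ≈ -0.0062373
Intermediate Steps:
h(s, u) = 5 + 11*s*u (h(s, u) = 11*s*u + 5 = 5 + 11*s*u)
K(t) = √(5 + 45*t) (K(t) = √((5 + 11*t*4) + t) = √((5 + 44*t) + t) = √(5 + 45*t))
1/(K(k) + U(-246)) = 1/(√(5 + 45*163) - 246) = 1/(√(5 + 7335) - 246) = 1/(√7340 - 246) = 1/(2*√1835 - 246) = 1/(-246 + 2*√1835)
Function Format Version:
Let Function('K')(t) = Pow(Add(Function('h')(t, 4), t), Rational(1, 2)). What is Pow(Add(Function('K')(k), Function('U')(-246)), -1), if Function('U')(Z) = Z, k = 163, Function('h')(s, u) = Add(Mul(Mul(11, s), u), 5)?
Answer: Add(Rational(-123, 26588), Mul(Rational(-1, 26588), Pow(1835, Rational(1, 2)))) ≈ -0.0062373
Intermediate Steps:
Function('h')(s, u) = Add(5, Mul(11, s, u)) (Function('h')(s, u) = Add(Mul(11, s, u), 5) = Add(5, Mul(11, s, u)))
Function('K')(t) = Pow(Add(5, Mul(45, t)), Rational(1, 2)) (Function('K')(t) = Pow(Add(Add(5, Mul(11, t, 4)), t), Rational(1, 2)) = Pow(Add(Add(5, Mul(44, t)), t), Rational(1, 2)) = Pow(Add(5, Mul(45, t)), Rational(1, 2)))
Pow(Add(Function('K')(k), Function('U')(-246)), -1) = Pow(Add(Pow(Add(5, Mul(45, 163)), Rational(1, 2)), -246), -1) = Pow(Add(Pow(Add(5, 7335), Rational(1, 2)), -246), -1) = Pow(Add(Pow(7340, Rational(1, 2)), -246), -1) = Pow(Add(Mul(2, Pow(1835, Rational(1, 2))), -246), -1) = Pow(Add(-246, Mul(2, Pow(1835, Rational(1, 2)))), -1)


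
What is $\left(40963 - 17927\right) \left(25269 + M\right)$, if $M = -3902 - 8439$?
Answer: $297809408$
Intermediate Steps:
$M = -12341$ ($M = -3902 - 8439 = -12341$)
$\left(40963 - 17927\right) \left(25269 + M\right) = \left(40963 - 17927\right) \left(25269 - 12341\right) = 23036 \cdot 12928 = 297809408$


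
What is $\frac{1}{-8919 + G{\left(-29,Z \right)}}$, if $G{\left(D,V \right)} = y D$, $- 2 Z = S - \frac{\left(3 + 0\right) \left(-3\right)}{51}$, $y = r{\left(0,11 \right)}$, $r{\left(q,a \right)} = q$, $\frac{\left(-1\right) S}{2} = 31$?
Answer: $- \frac{1}{8919} \approx -0.00011212$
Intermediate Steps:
$S = -62$ ($S = \left(-2\right) 31 = -62$)
$y = 0$
$Z = \frac{1051}{34}$ ($Z = - \frac{-62 - \frac{\left(3 + 0\right) \left(-3\right)}{51}}{2} = - \frac{-62 - 3 \left(-3\right) \frac{1}{51}}{2} = - \frac{-62 - \left(-9\right) \frac{1}{51}}{2} = - \frac{-62 - - \frac{3}{17}}{2} = - \frac{-62 + \frac{3}{17}}{2} = \left(- \frac{1}{2}\right) \left(- \frac{1051}{17}\right) = \frac{1051}{34} \approx 30.912$)
$G{\left(D,V \right)} = 0$ ($G{\left(D,V \right)} = 0 D = 0$)
$\frac{1}{-8919 + G{\left(-29,Z \right)}} = \frac{1}{-8919 + 0} = \frac{1}{-8919} = - \frac{1}{8919}$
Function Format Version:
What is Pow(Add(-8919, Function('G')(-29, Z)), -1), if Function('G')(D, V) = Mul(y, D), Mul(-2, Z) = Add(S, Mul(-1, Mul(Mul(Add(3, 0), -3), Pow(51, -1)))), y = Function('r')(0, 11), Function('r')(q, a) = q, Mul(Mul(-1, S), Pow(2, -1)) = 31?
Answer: Rational(-1, 8919) ≈ -0.00011212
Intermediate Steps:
S = -62 (S = Mul(-2, 31) = -62)
y = 0
Z = Rational(1051, 34) (Z = Mul(Rational(-1, 2), Add(-62, Mul(-1, Mul(Mul(Add(3, 0), -3), Pow(51, -1))))) = Mul(Rational(-1, 2), Add(-62, Mul(-1, Mul(Mul(3, -3), Rational(1, 51))))) = Mul(Rational(-1, 2), Add(-62, Mul(-1, Mul(-9, Rational(1, 51))))) = Mul(Rational(-1, 2), Add(-62, Mul(-1, Rational(-3, 17)))) = Mul(Rational(-1, 2), Add(-62, Rational(3, 17))) = Mul(Rational(-1, 2), Rational(-1051, 17)) = Rational(1051, 34) ≈ 30.912)
Function('G')(D, V) = 0 (Function('G')(D, V) = Mul(0, D) = 0)
Pow(Add(-8919, Function('G')(-29, Z)), -1) = Pow(Add(-8919, 0), -1) = Pow(-8919, -1) = Rational(-1, 8919)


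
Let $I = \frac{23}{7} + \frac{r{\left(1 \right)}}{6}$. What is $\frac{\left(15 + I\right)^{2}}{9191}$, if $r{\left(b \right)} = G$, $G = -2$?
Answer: $\frac{10933}{311787} \approx 0.035066$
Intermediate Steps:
$r{\left(b \right)} = -2$
$I = \frac{62}{21}$ ($I = \frac{23}{7} - \frac{2}{6} = 23 \cdot \frac{1}{7} - \frac{1}{3} = \frac{23}{7} - \frac{1}{3} = \frac{62}{21} \approx 2.9524$)
$\frac{\left(15 + I\right)^{2}}{9191} = \frac{\left(15 + \frac{62}{21}\right)^{2}}{9191} = \left(\frac{377}{21}\right)^{2} \cdot \frac{1}{9191} = \frac{142129}{441} \cdot \frac{1}{9191} = \frac{10933}{311787}$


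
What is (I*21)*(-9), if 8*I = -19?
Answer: 3591/8 ≈ 448.88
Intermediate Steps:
I = -19/8 (I = (⅛)*(-19) = -19/8 ≈ -2.3750)
(I*21)*(-9) = -19/8*21*(-9) = -399/8*(-9) = 3591/8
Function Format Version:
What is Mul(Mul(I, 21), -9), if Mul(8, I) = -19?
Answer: Rational(3591, 8) ≈ 448.88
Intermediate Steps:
I = Rational(-19, 8) (I = Mul(Rational(1, 8), -19) = Rational(-19, 8) ≈ -2.3750)
Mul(Mul(I, 21), -9) = Mul(Mul(Rational(-19, 8), 21), -9) = Mul(Rational(-399, 8), -9) = Rational(3591, 8)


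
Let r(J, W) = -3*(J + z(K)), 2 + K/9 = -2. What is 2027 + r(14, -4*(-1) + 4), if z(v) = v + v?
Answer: 2201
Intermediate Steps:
K = -36 (K = -18 + 9*(-2) = -18 - 18 = -36)
z(v) = 2*v
r(J, W) = 216 - 3*J (r(J, W) = -3*(J + 2*(-36)) = -3*(J - 72) = -3*(-72 + J) = 216 - 3*J)
2027 + r(14, -4*(-1) + 4) = 2027 + (216 - 3*14) = 2027 + (216 - 42) = 2027 + 174 = 2201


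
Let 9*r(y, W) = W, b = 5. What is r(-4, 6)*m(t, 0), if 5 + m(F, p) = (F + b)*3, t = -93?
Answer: -538/3 ≈ -179.33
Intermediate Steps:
r(y, W) = W/9
m(F, p) = 10 + 3*F (m(F, p) = -5 + (F + 5)*3 = -5 + (5 + F)*3 = -5 + (15 + 3*F) = 10 + 3*F)
r(-4, 6)*m(t, 0) = ((⅑)*6)*(10 + 3*(-93)) = 2*(10 - 279)/3 = (⅔)*(-269) = -538/3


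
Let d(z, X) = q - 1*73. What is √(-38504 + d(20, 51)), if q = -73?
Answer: 5*I*√1546 ≈ 196.6*I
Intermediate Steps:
d(z, X) = -146 (d(z, X) = -73 - 1*73 = -73 - 73 = -146)
√(-38504 + d(20, 51)) = √(-38504 - 146) = √(-38650) = 5*I*√1546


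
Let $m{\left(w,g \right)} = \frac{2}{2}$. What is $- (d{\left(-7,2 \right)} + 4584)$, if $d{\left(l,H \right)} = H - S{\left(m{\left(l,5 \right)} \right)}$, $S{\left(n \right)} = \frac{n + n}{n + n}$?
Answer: $-4585$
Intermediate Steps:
$m{\left(w,g \right)} = 1$ ($m{\left(w,g \right)} = 2 \cdot \frac{1}{2} = 1$)
$S{\left(n \right)} = 1$ ($S{\left(n \right)} = \frac{2 n}{2 n} = 2 n \frac{1}{2 n} = 1$)
$d{\left(l,H \right)} = -1 + H$ ($d{\left(l,H \right)} = H - 1 = -1 + H$)
$- (d{\left(-7,2 \right)} + 4584) = - (\left(-1 + 2\right) + 4584) = - (1 + 4584) = \left(-1\right) 4585 = -4585$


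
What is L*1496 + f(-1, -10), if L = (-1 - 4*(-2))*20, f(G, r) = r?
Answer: 209430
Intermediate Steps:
L = 140 (L = (-1 + 8)*20 = 7*20 = 140)
L*1496 + f(-1, -10) = 140*1496 - 10 = 209440 - 10 = 209430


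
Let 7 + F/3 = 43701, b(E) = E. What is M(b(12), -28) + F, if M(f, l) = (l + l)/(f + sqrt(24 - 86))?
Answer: 13501110/103 + 28*I*sqrt(62)/103 ≈ 1.3108e+5 + 2.1405*I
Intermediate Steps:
M(f, l) = 2*l/(f + I*sqrt(62)) (M(f, l) = (2*l)/(f + sqrt(-62)) = (2*l)/(f + I*sqrt(62)) = 2*l/(f + I*sqrt(62)))
F = 131082 (F = -21 + 3*43701 = -21 + 131103 = 131082)
M(b(12), -28) + F = 2*(-28)/(12 + I*sqrt(62)) + 131082 = -56/(12 + I*sqrt(62)) + 131082 = 131082 - 56/(12 + I*sqrt(62))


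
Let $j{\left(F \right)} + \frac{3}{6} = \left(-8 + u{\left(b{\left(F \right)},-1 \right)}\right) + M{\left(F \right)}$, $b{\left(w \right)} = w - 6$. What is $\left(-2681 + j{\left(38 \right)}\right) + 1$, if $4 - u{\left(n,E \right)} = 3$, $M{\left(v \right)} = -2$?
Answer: $- \frac{5379}{2} \approx -2689.5$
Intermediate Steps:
$b{\left(w \right)} = -6 + w$ ($b{\left(w \right)} = w - 6 = -6 + w$)
$u{\left(n,E \right)} = 1$ ($u{\left(n,E \right)} = 4 - 3 = 1$)
$j{\left(F \right)} = - \frac{19}{2}$ ($j{\left(F \right)} = - \frac{1}{2} + \left(\left(-8 + 1\right) - 2\right) = - \frac{1}{2} - 9 = - \frac{19}{2}$)
$\left(-2681 + j{\left(38 \right)}\right) + 1 = \left(-2681 - \frac{19}{2}\right) + 1 = - \frac{5381}{2} + 1 = - \frac{5379}{2}$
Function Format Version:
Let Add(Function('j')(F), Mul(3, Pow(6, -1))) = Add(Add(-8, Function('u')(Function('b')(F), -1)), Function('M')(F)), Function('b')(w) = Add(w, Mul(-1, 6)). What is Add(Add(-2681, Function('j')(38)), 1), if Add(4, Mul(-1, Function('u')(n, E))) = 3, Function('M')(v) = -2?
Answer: Rational(-5379, 2) ≈ -2689.5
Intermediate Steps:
Function('b')(w) = Add(-6, w) (Function('b')(w) = Add(w, -6) = Add(-6, w))
Function('u')(n, E) = 1 (Function('u')(n, E) = Add(4, Mul(-1, 3)) = Add(4, -3) = 1)
Function('j')(F) = Rational(-19, 2) (Function('j')(F) = Add(Rational(-1, 2), Add(Add(-8, 1), -2)) = Add(Rational(-1, 2), Add(-7, -2)) = Add(Rational(-1, 2), -9) = Rational(-19, 2))
Add(Add(-2681, Function('j')(38)), 1) = Add(Add(-2681, Rational(-19, 2)), 1) = Add(Rational(-5381, 2), 1) = Rational(-5379, 2)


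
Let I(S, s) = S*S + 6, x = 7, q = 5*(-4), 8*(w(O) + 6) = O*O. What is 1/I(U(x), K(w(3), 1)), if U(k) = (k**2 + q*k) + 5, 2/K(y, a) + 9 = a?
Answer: 1/7402 ≈ 0.00013510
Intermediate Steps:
w(O) = -6 + O**2/8 (w(O) = -6 + (O*O)/8 = -6 + O**2/8)
q = -20
K(y, a) = 2/(-9 + a)
U(k) = 5 + k**2 - 20*k (U(k) = (k**2 - 20*k) + 5 = 5 + k**2 - 20*k)
I(S, s) = 6 + S**2 (I(S, s) = S**2 + 6 = 6 + S**2)
1/I(U(x), K(w(3), 1)) = 1/(6 + (5 + 7**2 - 20*7)**2) = 1/(6 + (5 + 49 - 140)**2) = 1/(6 + (-86)**2) = 1/(6 + 7396) = 1/7402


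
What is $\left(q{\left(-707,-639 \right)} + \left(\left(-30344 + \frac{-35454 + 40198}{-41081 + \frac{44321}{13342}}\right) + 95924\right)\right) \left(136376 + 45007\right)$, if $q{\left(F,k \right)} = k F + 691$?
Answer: $\frac{17165983890842457676}{182686127} \approx 9.3964 \cdot 10^{10}$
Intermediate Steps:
$q{\left(F,k \right)} = 691 + F k$ ($q{\left(F,k \right)} = F k + 691 = 691 + F k$)
$\left(q{\left(-707,-639 \right)} + \left(\left(-30344 + \frac{-35454 + 40198}{-41081 + \frac{44321}{13342}}\right) + 95924\right)\right) \left(136376 + 45007\right) = \left(\left(691 - -451773\right) + \left(\left(-30344 + \frac{-35454 + 40198}{-41081 + \frac{44321}{13342}}\right) + 95924\right)\right) \left(136376 + 45007\right) = \left(\left(691 + 451773\right) + \left(\left(-30344 + \frac{4744}{-41081 + 44321 \cdot \frac{1}{13342}}\right) + 95924\right)\right) 181383 = \left(452464 + \left(\left(-30344 + \frac{4744}{-41081 + \frac{44321}{13342}}\right) + 95924\right)\right) 181383 = \left(452464 + \left(\left(-30344 + \frac{4744}{- \frac{548058381}{13342}}\right) + 95924\right)\right) 181383 = \left(452464 + \left(\left(-30344 + 4744 \left(- \frac{13342}{548058381}\right)\right) + 95924\right)\right) 181383 = \left(452464 + \left(\left(-30344 - \frac{63294448}{548058381}\right) + 95924\right)\right) 181383 = \left(452464 + \left(- \frac{16630346807512}{548058381} + 95924\right)\right) 181383 = \left(452464 + \frac{35941605331532}{548058381}\right) 181383 = \frac{283918292632316}{548058381} \cdot 181383 = \frac{17165983890842457676}{182686127}$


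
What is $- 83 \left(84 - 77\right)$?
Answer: $-581$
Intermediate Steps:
$- 83 \left(84 - 77\right) = \left(-83\right) 7 = -581$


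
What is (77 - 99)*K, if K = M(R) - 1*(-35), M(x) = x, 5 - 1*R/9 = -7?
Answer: -3146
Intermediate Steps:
R = 108 (R = 45 - 9*(-7) = 45 + 63 = 108)
K = 143 (K = 108 - 1*(-35) = 108 + 35 = 143)
(77 - 99)*K = (77 - 99)*143 = -22*143 = -3146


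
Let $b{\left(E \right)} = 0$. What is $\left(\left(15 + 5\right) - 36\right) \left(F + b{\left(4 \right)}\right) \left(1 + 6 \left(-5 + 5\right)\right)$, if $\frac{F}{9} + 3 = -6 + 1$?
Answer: $1152$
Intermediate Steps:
$F = -72$ ($F = -27 + 9 \left(-6 + 1\right) = -27 + 9 \left(-5\right) = -27 - 45 = -72$)
$\left(\left(15 + 5\right) - 36\right) \left(F + b{\left(4 \right)}\right) \left(1 + 6 \left(-5 + 5\right)\right) = \left(\left(15 + 5\right) - 36\right) \left(-72 + 0\right) \left(1 + 6 \left(-5 + 5\right)\right) = \left(20 - 36\right) \left(- 72 \left(1 + 6 \cdot 0\right)\right) = - 16 \left(- 72 \left(1 + 0\right)\right) = - 16 \left(\left(-72\right) 1\right) = \left(-16\right) \left(-72\right) = 1152$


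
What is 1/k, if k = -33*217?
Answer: -1/7161 ≈ -0.00013965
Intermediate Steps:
k = -7161
1/k = 1/(-7161) = -1/7161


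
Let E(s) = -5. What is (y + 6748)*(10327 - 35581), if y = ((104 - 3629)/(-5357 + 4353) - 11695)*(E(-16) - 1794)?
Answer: -266731431471099/502 ≈ -5.3134e+11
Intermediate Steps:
y = 21117120745/1004 (y = ((104 - 3629)/(-5357 + 4353) - 11695)*(-5 - 1794) = (-3525/(-1004) - 11695)*(-1799) = (-3525*(-1/1004) - 11695)*(-1799) = (3525/1004 - 11695)*(-1799) = -11738255/1004*(-1799) = 21117120745/1004 ≈ 2.1033e+7)
(y + 6748)*(10327 - 35581) = (21117120745/1004 + 6748)*(10327 - 35581) = (21123895737/1004)*(-25254) = -266731431471099/502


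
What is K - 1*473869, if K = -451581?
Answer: -925450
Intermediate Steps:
K - 1*473869 = -451581 - 1*473869 = -451581 - 473869 = -925450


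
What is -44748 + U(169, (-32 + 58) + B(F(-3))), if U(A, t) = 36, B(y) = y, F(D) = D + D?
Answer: -44712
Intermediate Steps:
F(D) = 2*D
-44748 + U(169, (-32 + 58) + B(F(-3))) = -44748 + 36 = -44712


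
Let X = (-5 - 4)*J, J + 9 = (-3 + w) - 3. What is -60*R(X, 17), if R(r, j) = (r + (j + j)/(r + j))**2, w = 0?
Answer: -1584250935/1444 ≈ -1.0971e+6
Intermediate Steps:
J = -15 (J = -9 + ((-3 + 0) - 3) = -9 + (-3 - 3) = -9 - 6 = -15)
X = 135 (X = (-5 - 4)*(-15) = -9*(-15) = 135)
R(r, j) = (r + 2*j/(j + r))**2 (R(r, j) = (r + (2*j)/(j + r))**2 = (r + 2*j/(j + r))**2)
-60*R(X, 17) = -60*(135**2 + 2*17 + 17*135)**2/(17 + 135)**2 = -60*(18225 + 34 + 2295)**2/152**2 = -15*20554**2/5776 = -15*422466916/5776 = -60*105616729/5776 = -1584250935/1444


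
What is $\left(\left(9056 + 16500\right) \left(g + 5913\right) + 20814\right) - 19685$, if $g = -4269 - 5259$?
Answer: $-92383811$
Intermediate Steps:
$g = -9528$ ($g = -4269 - 5259 = -9528$)
$\left(\left(9056 + 16500\right) \left(g + 5913\right) + 20814\right) - 19685 = \left(\left(9056 + 16500\right) \left(-9528 + 5913\right) + 20814\right) - 19685 = \left(25556 \left(-3615\right) + 20814\right) - 19685 = \left(-92384940 + 20814\right) - 19685 = -92364126 - 19685 = -92383811$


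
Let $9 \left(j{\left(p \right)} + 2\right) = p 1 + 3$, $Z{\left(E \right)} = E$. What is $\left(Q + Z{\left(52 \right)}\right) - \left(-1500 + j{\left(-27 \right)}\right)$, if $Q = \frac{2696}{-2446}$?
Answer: $\frac{5707366}{3669} \approx 1555.6$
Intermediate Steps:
$Q = - \frac{1348}{1223}$ ($Q = 2696 \left(- \frac{1}{2446}\right) = - \frac{1348}{1223} \approx -1.1022$)
$j{\left(p \right)} = - \frac{5}{3} + \frac{p}{9}$ ($j{\left(p \right)} = -2 + \frac{p 1 + 3}{9} = -2 + \frac{p + 3}{9} = -2 + \frac{3 + p}{9} = -2 + \left(\frac{1}{3} + \frac{p}{9}\right) = - \frac{5}{3} + \frac{p}{9}$)
$\left(Q + Z{\left(52 \right)}\right) - \left(-1500 + j{\left(-27 \right)}\right) = \left(- \frac{1348}{1223} + 52\right) + \left(1500 - \left(- \frac{5}{3} + \frac{1}{9} \left(-27\right)\right)\right) = \frac{62248}{1223} + \left(1500 - \left(- \frac{5}{3} - 3\right)\right) = \frac{62248}{1223} + \left(1500 - - \frac{14}{3}\right) = \frac{62248}{1223} + \left(1500 + \frac{14}{3}\right) = \frac{62248}{1223} + \frac{4514}{3} = \frac{5707366}{3669}$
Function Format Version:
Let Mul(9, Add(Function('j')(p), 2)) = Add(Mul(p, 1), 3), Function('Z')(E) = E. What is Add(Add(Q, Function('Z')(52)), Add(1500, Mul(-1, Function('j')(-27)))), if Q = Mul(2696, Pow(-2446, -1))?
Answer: Rational(5707366, 3669) ≈ 1555.6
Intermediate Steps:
Q = Rational(-1348, 1223) (Q = Mul(2696, Rational(-1, 2446)) = Rational(-1348, 1223) ≈ -1.1022)
Function('j')(p) = Add(Rational(-5, 3), Mul(Rational(1, 9), p)) (Function('j')(p) = Add(-2, Mul(Rational(1, 9), Add(Mul(p, 1), 3))) = Add(-2, Mul(Rational(1, 9), Add(p, 3))) = Add(-2, Mul(Rational(1, 9), Add(3, p))) = Add(-2, Add(Rational(1, 3), Mul(Rational(1, 9), p))) = Add(Rational(-5, 3), Mul(Rational(1, 9), p)))
Add(Add(Q, Function('Z')(52)), Add(1500, Mul(-1, Function('j')(-27)))) = Add(Add(Rational(-1348, 1223), 52), Add(1500, Mul(-1, Add(Rational(-5, 3), Mul(Rational(1, 9), -27))))) = Add(Rational(62248, 1223), Add(1500, Mul(-1, Add(Rational(-5, 3), -3)))) = Add(Rational(62248, 1223), Add(1500, Mul(-1, Rational(-14, 3)))) = Add(Rational(62248, 1223), Add(1500, Rational(14, 3))) = Add(Rational(62248, 1223), Rational(4514, 3)) = Rational(5707366, 3669)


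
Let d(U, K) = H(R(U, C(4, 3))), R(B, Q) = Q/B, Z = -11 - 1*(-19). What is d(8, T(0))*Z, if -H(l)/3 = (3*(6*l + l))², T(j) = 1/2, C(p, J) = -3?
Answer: -11907/8 ≈ -1488.4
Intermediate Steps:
Z = 8 (Z = -11 + 19 = 8)
T(j) = ½
H(l) = -1323*l² (H(l) = -3*9*(6*l + l)² = -3*441*l² = -1323*l²)
d(U, K) = -11907/U² (d(U, K) = -1323*9/U² = -11907/U²)
d(8, T(0))*Z = -11907/8²*8 = -11907*1/64*8 = -11907/64*8 = -11907/8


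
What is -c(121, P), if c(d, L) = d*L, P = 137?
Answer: -16577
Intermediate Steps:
c(d, L) = L*d
-c(121, P) = -137*121 = -1*16577 = -16577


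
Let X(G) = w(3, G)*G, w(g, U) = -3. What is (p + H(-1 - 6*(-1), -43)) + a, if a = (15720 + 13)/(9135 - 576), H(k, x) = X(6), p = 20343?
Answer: 173977408/8559 ≈ 20327.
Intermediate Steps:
X(G) = -3*G
H(k, x) = -18 (H(k, x) = -3*6 = -18)
a = 15733/8559 ≈ 1.8382
(p + H(-1 - 6*(-1), -43)) + a = (20343 - 18) + 15733/8559 = 20325 + 15733/8559 = 173977408/8559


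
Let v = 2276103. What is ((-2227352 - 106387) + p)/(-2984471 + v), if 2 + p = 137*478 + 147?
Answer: 567027/177092 ≈ 3.2019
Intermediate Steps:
p = 65631 (p = -2 + (137*478 + 147) = -2 + (65486 + 147) = -2 + 65633 = 65631)
((-2227352 - 106387) + p)/(-2984471 + v) = ((-2227352 - 106387) + 65631)/(-2984471 + 2276103) = (-2333739 + 65631)/(-708368) = -2268108*(-1/708368) = 567027/177092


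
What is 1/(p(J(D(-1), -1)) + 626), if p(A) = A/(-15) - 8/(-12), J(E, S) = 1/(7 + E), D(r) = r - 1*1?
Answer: 75/46999 ≈ 0.0015958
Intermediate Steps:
D(r) = -1 + r (D(r) = r - 1 = -1 + r)
p(A) = ⅔ - A/15 (p(A) = A*(-1/15) - 8*(-1/12) = -A/15 + ⅔ = ⅔ - A/15)
1/(p(J(D(-1), -1)) + 626) = 1/((⅔ - 1/(15*(7 + (-1 - 1)))) + 626) = 1/((⅔ - 1/(15*(7 - 2))) + 626) = 1/((⅔ - 1/15/5) + 626) = 1/((⅔ - 1/15*⅕) + 626) = 1/((⅔ - 1/75) + 626) = 1/(49/75 + 626) = 1/(46999/75) = 75/46999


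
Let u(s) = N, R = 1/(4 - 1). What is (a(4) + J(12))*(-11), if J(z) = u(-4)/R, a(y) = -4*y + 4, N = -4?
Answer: 264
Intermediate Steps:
R = 1/3 ≈ 0.33333
u(s) = -4
a(y) = 4 - 4*y
J(z) = -12 (J(z) = -4/1/3 = -4*3 = -12)
(a(4) + J(12))*(-11) = ((4 - 4*4) - 12)*(-11) = ((4 - 16) - 12)*(-11) = (-12 - 12)*(-11) = -24*(-11) = 264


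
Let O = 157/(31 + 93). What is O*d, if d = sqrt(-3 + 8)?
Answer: 157*sqrt(5)/124 ≈ 2.8312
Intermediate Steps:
d = sqrt(5) ≈ 2.2361
O = 157/124 ≈ 1.2661
O*d = 157*sqrt(5)/124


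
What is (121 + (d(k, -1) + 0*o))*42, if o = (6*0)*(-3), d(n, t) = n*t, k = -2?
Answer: 5166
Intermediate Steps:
o = 0 (o = 0*(-3) = 0)
(121 + (d(k, -1) + 0*o))*42 = (121 + (-2*(-1) + 0*0))*42 = (121 + (2 + 0))*42 = (121 + 2)*42 = 123*42 = 5166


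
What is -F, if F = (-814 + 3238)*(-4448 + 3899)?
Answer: 1330776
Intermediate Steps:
F = -1330776 (F = 2424*(-549) = -1330776)
-F = -1*(-1330776) = 1330776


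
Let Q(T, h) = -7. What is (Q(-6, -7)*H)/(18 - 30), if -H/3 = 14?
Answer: -49/2 ≈ -24.500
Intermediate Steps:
H = -42 (H = -3*14 = -42)
(Q(-6, -7)*H)/(18 - 30) = (-7*(-42))/(18 - 30) = 294/(-12) = 294*(-1/12) = -49/2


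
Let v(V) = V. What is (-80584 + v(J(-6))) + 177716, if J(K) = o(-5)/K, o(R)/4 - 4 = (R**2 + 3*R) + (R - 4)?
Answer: 291386/3 ≈ 97129.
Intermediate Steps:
o(R) = 4*R**2 + 16*R (o(R) = 16 + 4*((R**2 + 3*R) + (R - 4)) = 16 + 4*((R**2 + 3*R) + (-4 + R)) = 16 + 4*(-4 + R**2 + 4*R) = 16 + (-16 + 4*R**2 + 16*R) = 4*R**2 + 16*R)
J(K) = 20/K (J(K) = (4*(-5)*(4 - 5))/K = (4*(-5)*(-1))/K = 20/K)
(-80584 + v(J(-6))) + 177716 = (-80584 + 20/(-6)) + 177716 = (-80584 + 20*(-1/6)) + 177716 = (-80584 - 10/3) + 177716 = -241762/3 + 177716 = 291386/3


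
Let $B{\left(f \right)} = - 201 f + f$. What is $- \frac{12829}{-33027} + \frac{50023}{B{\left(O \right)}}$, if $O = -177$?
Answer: $\frac{234028469}{129906200} \approx 1.8015$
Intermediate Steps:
$B{\left(f \right)} = - 200 f$
$- \frac{12829}{-33027} + \frac{50023}{B{\left(O \right)}} = - \frac{12829}{-33027} + \frac{50023}{\left(-200\right) \left(-177\right)} = \left(-12829\right) \left(- \frac{1}{33027}\right) + \frac{50023}{35400} = \frac{12829}{33027} + 50023 \cdot \frac{1}{35400} = \frac{12829}{33027} + \frac{50023}{35400} = \frac{234028469}{129906200}$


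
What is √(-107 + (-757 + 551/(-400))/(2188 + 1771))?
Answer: I*√672034513409/79180 ≈ 10.353*I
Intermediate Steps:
√(-107 + (-757 + 551/(-400))/(2188 + 1771)) = √(-107 + (-757 + 551*(-1/400))/3959) = √(-107 + (-757 - 551/400)*(1/3959)) = √(-107 - 303351/400*1/3959) = √(-107 - 303351/1583600) = √(-169748551/1583600) = I*√672034513409/79180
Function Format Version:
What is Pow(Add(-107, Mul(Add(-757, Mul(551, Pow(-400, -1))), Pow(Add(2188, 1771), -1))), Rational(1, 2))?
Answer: Mul(Rational(1, 79180), I, Pow(672034513409, Rational(1, 2))) ≈ Mul(10.353, I)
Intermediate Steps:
Pow(Add(-107, Mul(Add(-757, Mul(551, Pow(-400, -1))), Pow(Add(2188, 1771), -1))), Rational(1, 2)) = Pow(Add(-107, Mul(Add(-757, Mul(551, Rational(-1, 400))), Pow(3959, -1))), Rational(1, 2)) = Pow(Add(-107, Mul(Add(-757, Rational(-551, 400)), Rational(1, 3959))), Rational(1, 2)) = Pow(Add(-107, Mul(Rational(-303351, 400), Rational(1, 3959))), Rational(1, 2)) = Pow(Add(-107, Rational(-303351, 1583600)), Rational(1, 2)) = Pow(Rational(-169748551, 1583600), Rational(1, 2)) = Mul(Rational(1, 79180), I, Pow(672034513409, Rational(1, 2)))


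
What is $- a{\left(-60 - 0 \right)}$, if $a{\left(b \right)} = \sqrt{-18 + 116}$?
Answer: $- 7 \sqrt{2} \approx -9.8995$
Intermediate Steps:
$a{\left(b \right)} = 7 \sqrt{2}$ ($a{\left(b \right)} = \sqrt{98} = 7 \sqrt{2}$)
$- a{\left(-60 - 0 \right)} = - 7 \sqrt{2}$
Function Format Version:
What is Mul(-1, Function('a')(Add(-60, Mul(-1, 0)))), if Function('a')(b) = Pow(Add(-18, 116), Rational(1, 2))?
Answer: Mul(-7, Pow(2, Rational(1, 2))) ≈ -9.8995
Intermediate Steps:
Function('a')(b) = Mul(7, Pow(2, Rational(1, 2))) (Function('a')(b) = Pow(98, Rational(1, 2)) = Mul(7, Pow(2, Rational(1, 2))))
Mul(-1, Function('a')(Add(-60, Mul(-1, 0)))) = Mul(-1, Mul(7, Pow(2, Rational(1, 2)))) = Mul(-7, Pow(2, Rational(1, 2)))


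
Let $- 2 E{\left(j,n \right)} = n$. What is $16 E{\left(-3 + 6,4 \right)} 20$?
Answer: $-640$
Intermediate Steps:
$E{\left(j,n \right)} = - \frac{n}{2}$
$16 E{\left(-3 + 6,4 \right)} 20 = 16 \left(\left(- \frac{1}{2}\right) 4\right) 20 = 16 \left(-2\right) 20 = \left(-32\right) 20 = -640$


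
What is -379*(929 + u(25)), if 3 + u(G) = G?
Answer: -360429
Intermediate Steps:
u(G) = -3 + G
-379*(929 + u(25)) = -379*(929 + (-3 + 25)) = -379*(929 + 22) = -379*951 = -360429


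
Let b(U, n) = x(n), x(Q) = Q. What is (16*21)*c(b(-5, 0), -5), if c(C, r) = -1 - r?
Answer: 1344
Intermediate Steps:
b(U, n) = n
(16*21)*c(b(-5, 0), -5) = (16*21)*(-1 - 1*(-5)) = 336*(-1 + 5) = 336*4 = 1344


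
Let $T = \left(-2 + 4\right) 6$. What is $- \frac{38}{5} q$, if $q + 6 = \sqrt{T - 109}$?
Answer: $\frac{228}{5} - \frac{38 i \sqrt{97}}{5} \approx 45.6 - 74.851 i$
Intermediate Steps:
$T = 12$ ($T = 2 \cdot 6 = 12$)
$q = -6 + i \sqrt{97}$ ($q = -6 + \sqrt{12 - 109} = -6 + \sqrt{-97} = -6 + i \sqrt{97} \approx -6.0 + 9.8489 i$)
$- \frac{38}{5} q = - \frac{38}{5} \left(-6 + i \sqrt{97}\right) = \left(-38\right) \frac{1}{5} \left(-6 + i \sqrt{97}\right) = - \frac{38 \left(-6 + i \sqrt{97}\right)}{5} = \frac{228}{5} - \frac{38 i \sqrt{97}}{5}$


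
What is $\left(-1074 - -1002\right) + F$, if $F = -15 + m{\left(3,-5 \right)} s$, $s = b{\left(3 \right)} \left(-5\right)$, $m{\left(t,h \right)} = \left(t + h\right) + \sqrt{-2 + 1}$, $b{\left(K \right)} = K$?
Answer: $-57 - 15 i \approx -57.0 - 15.0 i$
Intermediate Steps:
$m{\left(t,h \right)} = i + h + t$ ($m{\left(t,h \right)} = \left(h + t\right) + \sqrt{-1} = \left(h + t\right) + i = i + h + t$)
$s = -15$ ($s = 3 \left(-5\right) = -15$)
$F = 15 - 15 i$ ($F = -15 + \left(i - 5 + 3\right) \left(-15\right) = -15 + \left(-2 + i\right) \left(-15\right) = -15 + \left(30 - 15 i\right) = 15 - 15 i \approx 15.0 - 15.0 i$)
$\left(-1074 - -1002\right) + F = \left(-1074 - -1002\right) + \left(15 - 15 i\right) = \left(-1074 + 1002\right) + \left(15 - 15 i\right) = -72 + \left(15 - 15 i\right) = -57 - 15 i$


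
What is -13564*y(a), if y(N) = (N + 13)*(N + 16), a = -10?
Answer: -244152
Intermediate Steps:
y(N) = (13 + N)*(16 + N)
-13564*y(a) = -13564*(208 + (-10)² + 29*(-10)) = -13564*(208 + 100 - 290) = -13564*18 = -244152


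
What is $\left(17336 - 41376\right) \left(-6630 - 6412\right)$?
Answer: $313529680$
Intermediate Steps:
$\left(17336 - 41376\right) \left(-6630 - 6412\right) = \left(-24040\right) \left(-13042\right) = 313529680$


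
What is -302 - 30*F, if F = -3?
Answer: -212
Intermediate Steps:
-302 - 30*F = -302 - 30*(-3) = -302 - 1*(-90) = -302 + 90 = -212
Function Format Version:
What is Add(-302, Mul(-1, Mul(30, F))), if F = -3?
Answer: -212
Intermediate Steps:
Add(-302, Mul(-1, Mul(30, F))) = Add(-302, Mul(-1, Mul(30, -3))) = Add(-302, Mul(-1, -90)) = Add(-302, 90) = -212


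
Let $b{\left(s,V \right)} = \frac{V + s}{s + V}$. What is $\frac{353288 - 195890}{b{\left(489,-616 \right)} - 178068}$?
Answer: $- \frac{157398}{178067} \approx -0.88393$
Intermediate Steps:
$b{\left(s,V \right)} = 1$ ($b{\left(s,V \right)} = \frac{V + s}{V + s} = 1$)
$\frac{353288 - 195890}{b{\left(489,-616 \right)} - 178068} = \frac{353288 - 195890}{1 - 178068} = \frac{157398}{-178067} = 157398 \left(- \frac{1}{178067}\right) = - \frac{157398}{178067}$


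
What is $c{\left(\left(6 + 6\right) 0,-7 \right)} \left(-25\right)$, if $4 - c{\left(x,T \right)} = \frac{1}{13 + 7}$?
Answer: $- \frac{395}{4} \approx -98.75$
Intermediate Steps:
$c{\left(x,T \right)} = \frac{79}{20}$ ($c{\left(x,T \right)} = 4 - \frac{1}{13 + 7} = 4 - \frac{1}{20} = \frac{79}{20}$)
$c{\left(\left(6 + 6\right) 0,-7 \right)} \left(-25\right) = \frac{79}{20} \left(-25\right) = - \frac{395}{4}$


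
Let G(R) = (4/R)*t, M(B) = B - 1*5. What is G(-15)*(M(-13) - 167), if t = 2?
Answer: 296/3 ≈ 98.667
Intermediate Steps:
M(B) = -5 + B (M(B) = B - 5 = -5 + B)
G(R) = 8/R (G(R) = (4/R)*2 = 8/R)
G(-15)*(M(-13) - 167) = (8/(-15))*((-5 - 13) - 167) = (8*(-1/15))*(-18 - 167) = -8/15*(-185) = 296/3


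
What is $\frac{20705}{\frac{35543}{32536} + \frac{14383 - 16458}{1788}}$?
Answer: $- \frac{301125072360}{990329} \approx -3.0407 \cdot 10^{5}$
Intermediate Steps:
$\frac{20705}{\frac{35543}{32536} + \frac{14383 - 16458}{1788}} = \frac{20705}{35543 \cdot \frac{1}{32536} + \left(14383 - 16458\right) \frac{1}{1788}} = \frac{20705}{\frac{35543}{32536} - \frac{2075}{1788}} = \frac{20705}{- \frac{990329}{14543592}} = 20705 \left(- \frac{14543592}{990329}\right) = - \frac{301125072360}{990329}$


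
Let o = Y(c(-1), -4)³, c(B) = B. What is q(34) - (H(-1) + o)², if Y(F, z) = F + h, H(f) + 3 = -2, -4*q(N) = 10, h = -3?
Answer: -9527/2 ≈ -4763.5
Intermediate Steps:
q(N) = -5/2 (q(N) = -¼*10 = -5/2)
H(f) = -5 (H(f) = -3 - 2 = -5)
Y(F, z) = -3 + F (Y(F, z) = F - 3 = -3 + F)
o = -64 (o = (-3 - 1)³ = (-4)³ = -64)
q(34) - (H(-1) + o)² = -5/2 - (-5 - 64)² = -5/2 - 1*(-69)² = -5/2 - 1*4761 = -5/2 - 4761 = -9527/2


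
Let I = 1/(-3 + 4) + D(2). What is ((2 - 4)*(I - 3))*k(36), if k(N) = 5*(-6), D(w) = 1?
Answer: -60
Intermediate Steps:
k(N) = -30
I = 2 (I = 1/(-3 + 4) + 1 = 1/1 + 1 = 1 + 1 = 2)
((2 - 4)*(I - 3))*k(36) = ((2 - 4)*(2 - 3))*(-30) = -2*(-1)*(-30) = 2*(-30) = -60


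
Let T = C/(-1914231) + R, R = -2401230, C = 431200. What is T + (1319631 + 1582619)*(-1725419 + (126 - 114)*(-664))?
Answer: -875451764245820780/174021 ≈ -5.0307e+12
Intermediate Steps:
T = -417864485030/174021 (T = 431200/(-1914231) - 2401230 = 431200*(-1/1914231) - 2401230 = -39200/174021 - 2401230 = -417864485030/174021 ≈ -2.4012e+6)
T + (1319631 + 1582619)*(-1725419 + (126 - 114)*(-664)) = -417864485030/174021 + (1319631 + 1582619)*(-1725419 + (126 - 114)*(-664)) = -417864485030/174021 + 2902250*(-1725419 + 12*(-664)) = -417864485030/174021 + 2902250*(-1725419 - 7968) = -417864485030/174021 + 2902250*(-1733387) = -417864485030/174021 - 5030722420750 = -875451764245820780/174021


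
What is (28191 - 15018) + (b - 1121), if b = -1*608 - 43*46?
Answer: 9466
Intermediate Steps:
b = -2586 (b = -608 - 1978 = -2586)
(28191 - 15018) + (b - 1121) = (28191 - 15018) + (-2586 - 1121) = 13173 - 3707 = 9466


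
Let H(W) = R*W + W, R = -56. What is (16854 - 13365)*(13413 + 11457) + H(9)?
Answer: 86770935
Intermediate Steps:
H(W) = -55*W (H(W) = -56*W + W = -55*W)
(16854 - 13365)*(13413 + 11457) + H(9) = (16854 - 13365)*(13413 + 11457) - 55*9 = 3489*24870 - 495 = 86771430 - 495 = 86770935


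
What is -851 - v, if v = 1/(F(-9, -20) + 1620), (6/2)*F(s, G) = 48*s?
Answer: -1256077/1476 ≈ -851.00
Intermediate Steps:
F(s, G) = 16*s (F(s, G) = (48*s)/3 = 16*s)
v = 1/1476 (v = 1/(16*(-9) + 1620) = 1/(-144 + 1620) = 1/1476 ≈ 0.00067751)
-851 - v = -851 - 1*1/1476 = -851 - 1/1476 = -1256077/1476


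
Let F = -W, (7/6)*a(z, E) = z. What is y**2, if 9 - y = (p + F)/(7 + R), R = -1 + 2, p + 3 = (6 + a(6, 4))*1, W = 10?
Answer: 267289/3136 ≈ 85.232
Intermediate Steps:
a(z, E) = 6*z/7
F = -10 (F = -1*10 = -10)
p = 57/7 (p = -3 + (6 + (6/7)*6)*1 = -3 + (6 + 36/7)*1 = -3 + (78/7)*1 = -3 + 78/7 = 57/7 ≈ 8.1429)
R = 1
y = 517/56 (y = 9 - (57/7 - 10)/(7 + 1) = 9 - (-13)/(7*8) = 9 - 1*(-13/56) = 9 + 13/56 = 517/56 ≈ 9.2321)
y**2 = (517/56)**2 = 267289/3136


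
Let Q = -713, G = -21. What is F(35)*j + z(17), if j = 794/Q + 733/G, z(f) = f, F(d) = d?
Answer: -2660152/2139 ≈ -1243.6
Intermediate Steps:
j = -539303/14973 (j = 794/(-713) + 733/(-21) = 794*(-1/713) + 733*(-1/21) = -794/713 - 733/21 = -539303/14973 ≈ -36.018)
F(35)*j + z(17) = 35*(-539303/14973) + 17 = -2696515/2139 + 17 = -2660152/2139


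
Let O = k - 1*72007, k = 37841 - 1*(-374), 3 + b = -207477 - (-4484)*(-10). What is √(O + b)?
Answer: 4*I*√17882 ≈ 534.89*I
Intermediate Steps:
b = -252320 (b = -3 + (-207477 - (-4484)*(-10)) = -3 + (-207477 - 1*44840) = -3 + (-207477 - 44840) = -3 - 252317 = -252320)
k = 38215 (k = 37841 + 374 = 38215)
O = -33792 (O = 38215 - 1*72007 = 38215 - 72007 = -33792)
√(O + b) = √(-33792 - 252320) = √(-286112) = 4*I*√17882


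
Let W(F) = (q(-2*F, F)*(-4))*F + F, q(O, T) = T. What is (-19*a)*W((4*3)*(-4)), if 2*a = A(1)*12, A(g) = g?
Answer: 1056096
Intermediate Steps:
a = 6 (a = (1*12)/2 = (½)*12 = 6)
W(F) = F - 4*F² (W(F) = (F*(-4))*F + F = (-4*F)*F + F = -4*F² + F = F - 4*F²)
(-19*a)*W((4*3)*(-4)) = (-19*6)*(((4*3)*(-4))*(1 - 4*4*3*(-4))) = -114*12*(-4)*(1 - 48*(-4)) = -(-5472)*(1 - 4*(-48)) = -(-5472)*(1 + 192) = -(-5472)*193 = -114*(-9264) = 1056096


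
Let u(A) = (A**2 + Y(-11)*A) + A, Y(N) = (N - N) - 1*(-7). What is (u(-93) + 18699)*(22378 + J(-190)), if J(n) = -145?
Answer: 591486732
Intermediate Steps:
Y(N) = 7 (Y(N) = 0 + 7 = 7)
u(A) = A**2 + 8*A (u(A) = (A**2 + 7*A) + A = A**2 + 8*A)
(u(-93) + 18699)*(22378 + J(-190)) = (-93*(8 - 93) + 18699)*(22378 - 145) = (-93*(-85) + 18699)*22233 = (7905 + 18699)*22233 = 26604*22233 = 591486732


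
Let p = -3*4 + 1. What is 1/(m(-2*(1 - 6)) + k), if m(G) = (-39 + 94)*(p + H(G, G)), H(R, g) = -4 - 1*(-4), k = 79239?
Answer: 1/78634 ≈ 1.2717e-5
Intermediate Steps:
p = -11 (p = -12 + 1 = -11)
H(R, g) = 0 (H(R, g) = -4 + 4 = 0)
m(G) = -605 (m(G) = (-39 + 94)*(-11 + 0) = 55*(-11) = -605)
1/(m(-2*(1 - 6)) + k) = 1/(-605 + 79239) = 1/78634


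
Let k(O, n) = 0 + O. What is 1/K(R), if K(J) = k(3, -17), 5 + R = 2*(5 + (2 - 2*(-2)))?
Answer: 1/3 ≈ 0.33333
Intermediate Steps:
k(O, n) = O
R = 17 (R = -5 + 2*(5 + (2 - 2*(-2))) = -5 + 2*(5 + (2 + 4)) = -5 + 2*(5 + 6) = -5 + 2*11 = -5 + 22 = 17)
K(J) = 3
1/K(R) = 1/3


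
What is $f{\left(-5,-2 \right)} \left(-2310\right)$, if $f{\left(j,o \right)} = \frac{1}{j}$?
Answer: $462$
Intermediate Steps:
$f{\left(-5,-2 \right)} \left(-2310\right) = \frac{1}{-5} \left(-2310\right) = \left(- \frac{1}{5}\right) \left(-2310\right) = 462$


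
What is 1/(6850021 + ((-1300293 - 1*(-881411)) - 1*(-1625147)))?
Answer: 1/8056286 ≈ 1.2413e-7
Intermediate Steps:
1/(6850021 + ((-1300293 - 1*(-881411)) - 1*(-1625147))) = 1/(6850021 + ((-1300293 + 881411) + 1625147)) = 1/(6850021 + (-418882 + 1625147)) = 1/(6850021 + 1206265) = 1/8056286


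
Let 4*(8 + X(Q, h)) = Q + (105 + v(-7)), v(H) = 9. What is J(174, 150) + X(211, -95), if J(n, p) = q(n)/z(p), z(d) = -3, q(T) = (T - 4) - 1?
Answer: 203/12 ≈ 16.917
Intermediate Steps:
q(T) = -5 + T (q(T) = (-4 + T) - 1 = -5 + T)
X(Q, h) = 41/2 + Q/4 (X(Q, h) = -8 + (Q + (105 + 9))/4 = -8 + (Q + 114)/4 = -8 + (114 + Q)/4 = -8 + (57/2 + Q/4) = 41/2 + Q/4)
J(n, p) = 5/3 - n/3 (J(n, p) = (-5 + n)/(-3) = (-5 + n)*(-⅓) = 5/3 - n/3)
J(174, 150) + X(211, -95) = (5/3 - ⅓*174) + (41/2 + (¼)*211) = (5/3 - 58) + (41/2 + 211/4) = -169/3 + 293/4 = 203/12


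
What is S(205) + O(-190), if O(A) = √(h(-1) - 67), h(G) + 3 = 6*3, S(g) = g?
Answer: 205 + 2*I*√13 ≈ 205.0 + 7.2111*I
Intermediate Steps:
h(G) = 15 (h(G) = -3 + 6*3 = -3 + 18 = 15)
O(A) = 2*I*√13 (O(A) = √(15 - 67) = √(-52) = 2*I*√13)
S(205) + O(-190) = 205 + 2*I*√13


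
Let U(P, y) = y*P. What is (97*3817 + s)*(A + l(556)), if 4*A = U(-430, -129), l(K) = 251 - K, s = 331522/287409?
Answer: 2886458765096375/574818 ≈ 5.0215e+9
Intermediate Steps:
s = 331522/287409 (s = 331522*(1/287409) = 331522/287409 ≈ 1.1535)
U(P, y) = P*y
A = 27735/2 (A = (-430*(-129))/4 = (¼)*55470 = 27735/2 ≈ 13868.)
(97*3817 + s)*(A + l(556)) = (97*3817 + 331522/287409)*(27735/2 + (251 - 1*556)) = (370249 + 331522/287409)*(27735/2 + (251 - 556)) = 106413226363*(27735/2 - 305)/287409 = (106413226363/287409)*(27125/2) = 2886458765096375/574818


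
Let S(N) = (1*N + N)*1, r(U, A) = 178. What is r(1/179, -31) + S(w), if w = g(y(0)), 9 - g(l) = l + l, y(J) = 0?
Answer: 196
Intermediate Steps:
g(l) = 9 - 2*l (g(l) = 9 - (l + l) = 9 - 2*l)
w = 9 (w = 9 - 2*0 = 9 + 0 = 9)
S(N) = 2*N (S(N) = (N + N)*1 = (2*N)*1 = 2*N)
r(1/179, -31) + S(w) = 178 + 2*9 = 178 + 18 = 196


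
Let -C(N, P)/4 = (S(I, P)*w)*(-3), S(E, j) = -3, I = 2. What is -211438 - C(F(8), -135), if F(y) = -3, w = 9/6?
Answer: -211384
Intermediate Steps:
w = 3/2 (w = 9*(⅙) = 3/2 ≈ 1.5000)
C(N, P) = -54 (C(N, P) = -4*(-3*3/2)*(-3) = -(-18)*(-3) = -4*27/2 = -54)
-211438 - C(F(8), -135) = -211438 - 1*(-54) = -211438 + 54 = -211384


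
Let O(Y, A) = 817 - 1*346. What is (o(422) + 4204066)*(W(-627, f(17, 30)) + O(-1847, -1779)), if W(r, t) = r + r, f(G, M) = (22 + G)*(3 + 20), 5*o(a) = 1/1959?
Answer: -10747673708931/3265 ≈ -3.2918e+9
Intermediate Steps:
o(a) = 1/9795 (o(a) = (1/5)/1959 = (1/5)*(1/1959) = 1/9795)
f(G, M) = 506 + 23*G (f(G, M) = (22 + G)*23 = 506 + 23*G)
W(r, t) = 2*r
O(Y, A) = 471 (O(Y, A) = 817 - 346 = 471)
(o(422) + 4204066)*(W(-627, f(17, 30)) + O(-1847, -1779)) = (1/9795 + 4204066)*(2*(-627) + 471) = 41178826471*(-1254 + 471)/9795 = (41178826471/9795)*(-783) = -10747673708931/3265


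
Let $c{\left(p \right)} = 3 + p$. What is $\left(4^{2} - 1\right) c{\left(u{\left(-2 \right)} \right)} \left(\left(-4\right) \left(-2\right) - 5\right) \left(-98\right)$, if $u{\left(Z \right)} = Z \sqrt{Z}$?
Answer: $-13230 + 8820 i \sqrt{2} \approx -13230.0 + 12473.0 i$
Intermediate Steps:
$u{\left(Z \right)} = Z^{\frac{3}{2}}$
$\left(4^{2} - 1\right) c{\left(u{\left(-2 \right)} \right)} \left(\left(-4\right) \left(-2\right) - 5\right) \left(-98\right) = \left(4^{2} - 1\right) \left(3 + \left(-2\right)^{\frac{3}{2}}\right) \left(\left(-4\right) \left(-2\right) - 5\right) \left(-98\right) = \left(16 - 1\right) \left(3 - 2 i \sqrt{2}\right) \left(8 - 5\right) \left(-98\right) = 15 \left(3 - 2 i \sqrt{2}\right) 3 \left(-98\right) = \left(45 - 30 i \sqrt{2}\right) 3 \left(-98\right) = \left(135 - 90 i \sqrt{2}\right) \left(-98\right) = -13230 + 8820 i \sqrt{2}$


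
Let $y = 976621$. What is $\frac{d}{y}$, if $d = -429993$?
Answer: $- \frac{429993}{976621} \approx -0.44029$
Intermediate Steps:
$\frac{d}{y} = - \frac{429993}{976621}$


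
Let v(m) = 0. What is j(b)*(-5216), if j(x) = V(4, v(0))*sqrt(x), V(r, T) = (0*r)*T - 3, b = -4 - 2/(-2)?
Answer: 15648*I*sqrt(3) ≈ 27103.0*I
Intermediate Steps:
b = -3 (b = -4 - 2*(-1/2) = -4 + 1 = -3)
V(r, T) = -3 (V(r, T) = 0*T - 3 = 0 - 3 = -3)
j(x) = -3*sqrt(x)
j(b)*(-5216) = -3*I*sqrt(3)*(-5216) = 15648*I*sqrt(3)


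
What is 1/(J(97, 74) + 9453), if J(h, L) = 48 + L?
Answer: 1/9575 ≈ 0.00010444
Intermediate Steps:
1/(J(97, 74) + 9453) = 1/((48 + 74) + 9453) = 1/(122 + 9453) = 1/9575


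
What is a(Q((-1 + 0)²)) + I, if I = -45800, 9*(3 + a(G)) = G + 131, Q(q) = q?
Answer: -137365/3 ≈ -45788.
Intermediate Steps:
a(G) = 104/9 + G/9 (a(G) = -3 + (G + 131)/9 = -3 + (131 + G)/9 = -3 + (131/9 + G/9) = 104/9 + G/9)
a(Q((-1 + 0)²)) + I = (104/9 + (-1 + 0)²/9) - 45800 = (104/9 + (⅑)*(-1)²) - 45800 = (104/9 + (⅑)*1) - 45800 = (104/9 + ⅑) - 45800 = 35/3 - 45800 = -137365/3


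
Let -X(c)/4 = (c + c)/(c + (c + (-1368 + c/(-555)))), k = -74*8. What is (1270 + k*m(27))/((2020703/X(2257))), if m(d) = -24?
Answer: -4192061520/95233711687 ≈ -0.044019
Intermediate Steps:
k = -592
X(c) = -8*c/(-1368 + 1109*c/555) (X(c) = -4*(c + c)/(c + (c + (-1368 + c/(-555)))) = -4*2*c/(c + (c + (-1368 + c*(-1/555)))) = -4*2*c/(c + (c + (-1368 - c/555))) = -4*2*c/(c + (-1368 + 554*c/555)) = -4*2*c/(-1368 + 1109*c/555) = -8*c/(-1368 + 1109*c/555))
(1270 + k*m(27))/((2020703/X(2257))) = (1270 - 592*(-24))/((2020703/((-4440*2257/(-759240 + 1109*2257))))) = (1270 + 14208)/((2020703/((-4440*2257/(-759240 + 2503013))))) = 15478/((2020703/((-4440*2257/1743773)))) = 15478/((2020703/((-4440*2257*1/1743773)))) = 15478/((2020703/(-270840/47129))) = 15478/((2020703*(-47129/270840))) = 15478/(-95233711687/270840) = 15478*(-270840/95233711687) = -4192061520/95233711687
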